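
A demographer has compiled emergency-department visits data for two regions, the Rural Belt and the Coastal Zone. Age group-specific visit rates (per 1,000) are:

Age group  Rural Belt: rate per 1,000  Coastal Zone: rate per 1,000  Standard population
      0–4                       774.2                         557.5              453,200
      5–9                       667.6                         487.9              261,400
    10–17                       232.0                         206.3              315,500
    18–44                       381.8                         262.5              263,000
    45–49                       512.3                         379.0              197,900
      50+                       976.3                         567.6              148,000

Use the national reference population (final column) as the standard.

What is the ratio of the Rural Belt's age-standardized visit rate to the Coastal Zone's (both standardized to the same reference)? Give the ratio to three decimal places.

1.403

Standard total = 1,639,000; weights = 0.2765, 0.1595, 0.1925, 0.1605, 0.1207, 0.0903.
The Rural Belt: 0.2765×774.2 + 0.1595×667.6 + 0.1925×232.0 + 0.1605×381.8 + 0.1207×512.3 + 0.0903×976.3 = 576.4881 per 1,000.
The Coastal Zone: 0.2765×557.5 + 0.1595×487.9 + 0.1925×206.3 + 0.1605×262.5 + 0.1207×379.0 + 0.0903×567.6 = 410.8176 per 1,000.
Ratio = 576.4881 ÷ 410.8176 = 1.40327.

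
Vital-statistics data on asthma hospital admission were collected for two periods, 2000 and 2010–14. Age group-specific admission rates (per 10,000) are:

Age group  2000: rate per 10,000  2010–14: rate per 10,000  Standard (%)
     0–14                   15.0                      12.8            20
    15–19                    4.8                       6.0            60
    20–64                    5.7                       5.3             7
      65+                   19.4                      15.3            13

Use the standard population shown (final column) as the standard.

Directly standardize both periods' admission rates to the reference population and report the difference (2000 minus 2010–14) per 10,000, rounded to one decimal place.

Standard weights: 0.20, 0.60, 0.07, 0.13.
2000: 0.2000×15.0 + 0.6000×4.8 + 0.0700×5.7 + 0.1300×19.4 = 8.8010 per 10,000.
2010–14: 0.2000×12.8 + 0.6000×6.0 + 0.0700×5.3 + 0.1300×15.3 = 8.5200 per 10,000.
Difference = 8.8010 − 8.5200 = 0.2810.

0.3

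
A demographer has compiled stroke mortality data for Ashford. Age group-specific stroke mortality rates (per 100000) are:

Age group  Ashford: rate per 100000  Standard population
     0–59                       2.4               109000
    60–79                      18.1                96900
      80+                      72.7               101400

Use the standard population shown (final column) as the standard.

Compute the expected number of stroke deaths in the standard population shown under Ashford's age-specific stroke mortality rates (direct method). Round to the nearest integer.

94

Expected stroke deaths = Σ (standard pop × age-specific rate ÷ 100000)
= 109000×2.4/100000 + 96900×18.1/100000 + 101400×72.7/100000
= 2.62 + 17.54 + 73.72 = 93.87.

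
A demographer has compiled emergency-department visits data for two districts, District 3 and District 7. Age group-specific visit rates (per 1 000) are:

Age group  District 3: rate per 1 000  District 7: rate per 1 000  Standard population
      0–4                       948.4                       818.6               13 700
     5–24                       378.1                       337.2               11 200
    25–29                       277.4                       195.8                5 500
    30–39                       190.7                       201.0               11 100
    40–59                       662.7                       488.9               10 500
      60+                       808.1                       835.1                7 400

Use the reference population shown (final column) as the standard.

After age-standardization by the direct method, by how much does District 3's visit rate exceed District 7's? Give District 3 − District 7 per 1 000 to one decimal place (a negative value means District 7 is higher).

Standard total = 59 400; weights = 0.2306, 0.1886, 0.0926, 0.1869, 0.1768, 0.1246.
District 3: 0.2306×948.4 + 0.1886×378.1 + 0.0926×277.4 + 0.1869×190.7 + 0.1768×662.7 + 0.1246×808.1 = 569.1677 per 1 000.
District 7: 0.2306×818.6 + 0.1886×337.2 + 0.0926×195.8 + 0.1869×201.0 + 0.1768×488.9 + 0.1246×835.1 = 498.5295 per 1 000.
Difference = 569.1677 − 498.5295 = 70.6382.

70.6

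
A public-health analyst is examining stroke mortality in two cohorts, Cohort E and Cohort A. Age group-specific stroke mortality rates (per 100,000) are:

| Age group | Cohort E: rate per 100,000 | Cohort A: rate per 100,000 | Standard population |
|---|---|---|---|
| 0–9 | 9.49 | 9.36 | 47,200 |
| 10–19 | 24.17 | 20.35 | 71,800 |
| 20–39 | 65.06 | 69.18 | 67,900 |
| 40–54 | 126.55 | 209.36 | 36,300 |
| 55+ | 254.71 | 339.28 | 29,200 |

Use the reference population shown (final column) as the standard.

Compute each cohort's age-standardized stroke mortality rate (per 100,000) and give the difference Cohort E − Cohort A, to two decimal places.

-21.69

Standard total = 252,400; weights = 0.1870, 0.2845, 0.2690, 0.1438, 0.1157.
Cohort E: 0.1870×9.49 + 0.2845×24.17 + 0.2690×65.06 + 0.1438×126.55 + 0.1157×254.71 = 73.8201 per 100,000.
Cohort A: 0.1870×9.36 + 0.2845×20.35 + 0.2690×69.18 + 0.1438×209.36 + 0.1157×339.28 = 95.5110 per 100,000.
Difference = 73.8201 − 95.5110 = -21.6909.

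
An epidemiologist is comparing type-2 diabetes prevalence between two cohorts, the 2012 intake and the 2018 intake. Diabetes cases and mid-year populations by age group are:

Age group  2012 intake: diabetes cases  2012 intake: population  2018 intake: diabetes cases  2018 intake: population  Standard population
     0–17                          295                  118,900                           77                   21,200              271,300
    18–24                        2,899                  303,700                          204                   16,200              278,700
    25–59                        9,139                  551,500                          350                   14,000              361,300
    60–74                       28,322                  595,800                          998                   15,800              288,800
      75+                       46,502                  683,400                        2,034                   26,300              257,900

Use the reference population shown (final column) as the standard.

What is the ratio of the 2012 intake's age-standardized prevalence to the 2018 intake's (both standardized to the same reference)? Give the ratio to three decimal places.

Age-specific rates per 1,000 for the 2012 intake: 2.481, 9.546, 16.571, 47.536, 68.045.
For the 2018 intake: 3.632, 12.593, 25.000, 63.165, 77.338.
Standard total = 1,458,000; weights = 0.1861, 0.1912, 0.2478, 0.1981, 0.1769.
The 2012 intake: 0.1861×2.481 + 0.1912×9.546 + 0.2478×16.571 + 0.1981×47.536 + 0.1769×68.045 = 27.8449 per 1,000.
The 2018 intake: 0.1861×3.632 + 0.1912×12.593 + 0.2478×25.000 + 0.1981×63.165 + 0.1769×77.338 = 35.4698 per 1,000.
Ratio = 27.8449 ÷ 35.4698 = 0.78503.

0.785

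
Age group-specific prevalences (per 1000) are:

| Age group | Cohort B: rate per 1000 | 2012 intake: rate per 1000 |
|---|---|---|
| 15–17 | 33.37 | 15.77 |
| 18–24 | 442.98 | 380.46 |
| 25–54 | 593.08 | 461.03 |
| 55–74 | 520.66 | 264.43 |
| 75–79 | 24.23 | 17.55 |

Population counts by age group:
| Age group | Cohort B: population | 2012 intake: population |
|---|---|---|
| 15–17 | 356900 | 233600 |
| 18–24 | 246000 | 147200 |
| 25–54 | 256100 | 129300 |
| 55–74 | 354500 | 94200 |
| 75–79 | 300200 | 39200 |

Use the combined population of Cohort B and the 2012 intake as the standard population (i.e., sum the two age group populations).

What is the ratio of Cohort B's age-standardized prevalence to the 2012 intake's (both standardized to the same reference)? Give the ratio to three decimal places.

1.440

Combined standard total = 2157200; weights = 0.2737, 0.1823, 0.1787, 0.2080, 0.1573.
Cohort B: 0.2737×33.37 + 0.1823×442.98 + 0.1787×593.08 + 0.2080×520.66 + 0.1573×24.23 = 307.9462 per 1000.
The 2012 intake: 0.2737×15.77 + 0.1823×380.46 + 0.1787×461.03 + 0.2080×264.43 + 0.1573×17.55 = 213.7939 per 1000.
Ratio = 307.9462 ÷ 213.7939 = 1.44039.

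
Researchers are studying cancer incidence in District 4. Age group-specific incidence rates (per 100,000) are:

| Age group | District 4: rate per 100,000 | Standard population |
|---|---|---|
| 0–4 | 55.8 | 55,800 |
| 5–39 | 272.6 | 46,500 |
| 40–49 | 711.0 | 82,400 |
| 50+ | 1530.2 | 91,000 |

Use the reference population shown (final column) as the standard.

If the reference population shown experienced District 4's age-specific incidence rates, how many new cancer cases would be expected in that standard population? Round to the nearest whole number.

2136

Expected new cancer cases = Σ (standard pop × age-specific rate ÷ 100,000)
= 55,800×55.8/100,000 + 46,500×272.6/100,000 + 82,400×711.0/100,000 + 91,000×1530.2/100,000
= 31.14 + 126.76 + 585.86 + 1392.48 = 2136.24.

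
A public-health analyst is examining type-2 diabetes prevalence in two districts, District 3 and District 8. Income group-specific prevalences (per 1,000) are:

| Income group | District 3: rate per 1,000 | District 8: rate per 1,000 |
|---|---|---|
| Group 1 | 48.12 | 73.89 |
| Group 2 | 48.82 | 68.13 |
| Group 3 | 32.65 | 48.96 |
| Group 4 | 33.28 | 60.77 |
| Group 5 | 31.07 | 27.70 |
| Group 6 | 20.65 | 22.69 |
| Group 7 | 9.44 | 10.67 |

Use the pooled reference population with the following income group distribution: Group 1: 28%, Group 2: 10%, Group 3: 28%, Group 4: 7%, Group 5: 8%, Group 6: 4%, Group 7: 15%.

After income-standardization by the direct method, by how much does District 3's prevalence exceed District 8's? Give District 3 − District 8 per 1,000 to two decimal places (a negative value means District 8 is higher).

-15.63

Standard weights: 0.28, 0.10, 0.28, 0.07, 0.08, 0.04, 0.15.
District 3: 0.2800×48.12 + 0.1000×48.82 + 0.2800×32.65 + 0.0700×33.28 + 0.0800×31.07 + 0.0400×20.65 + 0.1500×9.44 = 34.5548 per 1,000.
District 8: 0.2800×73.89 + 0.1000×68.13 + 0.2800×48.96 + 0.0700×60.77 + 0.0800×27.70 + 0.0400×22.69 + 0.1500×10.67 = 50.1890 per 1,000.
Difference = 34.5548 − 50.1890 = -15.6342.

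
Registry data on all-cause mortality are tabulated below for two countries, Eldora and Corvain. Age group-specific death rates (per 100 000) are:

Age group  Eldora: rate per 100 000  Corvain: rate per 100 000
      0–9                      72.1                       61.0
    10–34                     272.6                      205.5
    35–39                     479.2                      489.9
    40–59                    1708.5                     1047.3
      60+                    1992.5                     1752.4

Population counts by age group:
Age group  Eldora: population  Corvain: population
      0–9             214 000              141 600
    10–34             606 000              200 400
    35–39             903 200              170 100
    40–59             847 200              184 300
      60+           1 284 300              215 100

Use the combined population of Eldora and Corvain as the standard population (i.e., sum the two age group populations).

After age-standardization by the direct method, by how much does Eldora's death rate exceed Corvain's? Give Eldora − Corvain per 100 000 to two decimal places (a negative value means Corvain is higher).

Combined standard total = 4 766 200; weights = 0.0746, 0.1692, 0.2252, 0.2164, 0.3146.
Eldora: 0.0746×72.1 + 0.1692×272.6 + 0.2252×479.2 + 0.2164×1708.5 + 0.3146×1992.5 = 1155.9861 per 100 000.
Corvain: 0.0746×61.0 + 0.1692×205.5 + 0.2252×489.9 + 0.2164×1047.3 + 0.3146×1752.4 = 927.5849 per 100 000.
Difference = 1155.9861 − 927.5849 = 228.4012.

228.40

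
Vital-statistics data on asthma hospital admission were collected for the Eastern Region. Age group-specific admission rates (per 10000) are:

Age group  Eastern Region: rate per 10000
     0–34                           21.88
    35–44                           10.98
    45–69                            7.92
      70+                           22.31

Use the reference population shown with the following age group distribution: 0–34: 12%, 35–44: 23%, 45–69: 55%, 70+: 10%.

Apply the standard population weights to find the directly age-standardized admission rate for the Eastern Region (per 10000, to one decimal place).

Standard weights: 0.12, 0.23, 0.55, 0.10.
Standardized rate: 0.1200×21.88 + 0.2300×10.98 + 0.5500×7.92 + 0.1000×22.31 = 11.7380 per 10000.

11.7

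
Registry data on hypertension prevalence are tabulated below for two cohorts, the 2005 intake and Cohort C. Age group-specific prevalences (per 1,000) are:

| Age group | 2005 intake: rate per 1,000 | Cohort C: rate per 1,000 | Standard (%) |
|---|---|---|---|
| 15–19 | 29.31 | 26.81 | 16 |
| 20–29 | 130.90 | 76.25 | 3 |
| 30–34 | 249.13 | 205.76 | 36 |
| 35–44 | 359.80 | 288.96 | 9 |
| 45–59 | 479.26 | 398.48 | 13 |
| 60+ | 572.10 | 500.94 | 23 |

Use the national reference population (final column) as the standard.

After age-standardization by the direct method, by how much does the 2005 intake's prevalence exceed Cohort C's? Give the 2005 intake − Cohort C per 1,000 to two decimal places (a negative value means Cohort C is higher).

Standard weights: 0.16, 0.03, 0.36, 0.09, 0.13, 0.23.
The 2005 intake: 0.1600×29.31 + 0.0300×130.90 + 0.3600×249.13 + 0.0900×359.80 + 0.1300×479.26 + 0.2300×572.10 = 324.5722 per 1,000.
Cohort C: 0.1600×26.81 + 0.0300×76.25 + 0.3600×205.76 + 0.0900×288.96 + 0.1300×398.48 + 0.2300×500.94 = 273.6757 per 1,000.
Difference = 324.5722 − 273.6757 = 50.8965.

50.90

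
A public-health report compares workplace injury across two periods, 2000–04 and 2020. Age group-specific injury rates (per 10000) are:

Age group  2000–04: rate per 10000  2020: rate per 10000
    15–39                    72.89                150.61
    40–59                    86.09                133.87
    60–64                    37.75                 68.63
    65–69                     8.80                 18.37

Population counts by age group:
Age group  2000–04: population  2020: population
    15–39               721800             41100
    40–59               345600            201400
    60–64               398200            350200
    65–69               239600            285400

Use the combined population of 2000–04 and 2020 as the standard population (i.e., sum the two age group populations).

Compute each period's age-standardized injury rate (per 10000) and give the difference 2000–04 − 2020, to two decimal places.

Combined standard total = 2583300; weights = 0.2953, 0.2117, 0.2897, 0.2032.
2000–04: 0.2953×72.89 + 0.2117×86.09 + 0.2897×37.75 + 0.2032×8.80 = 52.4798 per 10000.
2020: 0.2953×150.61 + 0.2117×133.87 + 0.2897×68.63 + 0.2032×18.37 = 96.4403 per 10000.
Difference = 52.4798 − 96.4403 = -43.9605.

-43.96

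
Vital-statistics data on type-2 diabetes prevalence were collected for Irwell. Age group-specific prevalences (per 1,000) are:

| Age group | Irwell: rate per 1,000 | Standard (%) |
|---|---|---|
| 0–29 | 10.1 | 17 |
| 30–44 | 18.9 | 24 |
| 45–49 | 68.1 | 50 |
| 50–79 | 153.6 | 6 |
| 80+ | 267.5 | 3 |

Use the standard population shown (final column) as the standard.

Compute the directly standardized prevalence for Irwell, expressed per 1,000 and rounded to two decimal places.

57.54

Standard weights: 0.17, 0.24, 0.50, 0.06, 0.03.
Standardized rate: 0.1700×10.1 + 0.2400×18.9 + 0.5000×68.1 + 0.0600×153.6 + 0.0300×267.5 = 57.5440 per 1,000.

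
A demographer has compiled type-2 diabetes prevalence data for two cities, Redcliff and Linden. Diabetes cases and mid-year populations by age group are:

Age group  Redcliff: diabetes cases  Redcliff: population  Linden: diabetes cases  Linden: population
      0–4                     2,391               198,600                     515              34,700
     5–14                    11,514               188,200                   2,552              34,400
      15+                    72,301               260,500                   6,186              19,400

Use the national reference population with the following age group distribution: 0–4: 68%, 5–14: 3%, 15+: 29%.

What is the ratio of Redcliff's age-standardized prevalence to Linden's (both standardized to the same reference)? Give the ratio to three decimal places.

0.864

Age-specific rates per 1,000 for Redcliff: 12.039, 61.180, 277.547.
For Linden: 14.841, 74.186, 318.866.
Standard weights: 0.68, 0.03, 0.29.
Redcliff: 0.6800×12.039 + 0.0300×61.180 + 0.2900×277.547 = 90.5107 per 1,000.
Linden: 0.6800×14.841 + 0.0300×74.186 + 0.2900×318.866 = 104.7889 per 1,000.
Ratio = 90.5107 ÷ 104.7889 = 0.86374.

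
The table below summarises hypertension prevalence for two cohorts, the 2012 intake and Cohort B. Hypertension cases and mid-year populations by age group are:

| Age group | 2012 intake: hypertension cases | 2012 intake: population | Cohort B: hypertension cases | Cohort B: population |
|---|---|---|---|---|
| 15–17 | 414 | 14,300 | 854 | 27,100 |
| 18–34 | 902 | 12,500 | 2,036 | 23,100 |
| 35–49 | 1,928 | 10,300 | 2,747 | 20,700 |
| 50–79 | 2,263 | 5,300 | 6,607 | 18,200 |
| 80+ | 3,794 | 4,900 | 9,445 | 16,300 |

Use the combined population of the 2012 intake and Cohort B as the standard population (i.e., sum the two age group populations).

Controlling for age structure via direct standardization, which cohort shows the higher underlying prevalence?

Age-specific rates per 1,000 for the 2012 intake: 28.951, 72.160, 187.184, 426.981, 774.286.
For Cohort B: 31.513, 88.139, 132.705, 363.022, 579.448.
Combined standard total = 152,700; weights = 0.2711, 0.2331, 0.2030, 0.1539, 0.1388.
The 2012 intake: 0.2711×28.951 + 0.2331×72.160 + 0.2030×187.184 + 0.1539×426.981 + 0.1388×774.286 = 235.8815 per 1,000.
Cohort B: 0.2711×31.513 + 0.2331×88.139 + 0.2030×132.705 + 0.1539×363.022 + 0.1388×579.448 = 192.3480 per 1,000.
The crude rates (196.64 vs 205.78) would put Cohort B higher, but that reflects its age composition; once standardized to a common age structure, the 2012 intake has the higher underlying rate.

2012 intake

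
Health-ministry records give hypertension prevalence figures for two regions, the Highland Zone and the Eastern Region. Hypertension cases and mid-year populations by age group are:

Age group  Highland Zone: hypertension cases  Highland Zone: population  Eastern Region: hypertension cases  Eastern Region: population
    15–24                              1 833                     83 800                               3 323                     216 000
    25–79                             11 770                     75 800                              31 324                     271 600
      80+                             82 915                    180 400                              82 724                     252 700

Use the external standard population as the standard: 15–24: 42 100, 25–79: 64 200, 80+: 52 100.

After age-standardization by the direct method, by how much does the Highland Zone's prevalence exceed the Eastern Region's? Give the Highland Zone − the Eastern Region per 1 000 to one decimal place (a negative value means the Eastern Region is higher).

Age-specific rates per 1 000 for the Highland Zone: 21.874, 155.277, 459.618.
For the Eastern Region: 15.384, 115.331, 327.361.
Standard total = 158 400; weights = 0.2658, 0.4053, 0.3289.
The Highland Zone: 0.2658×21.874 + 0.4053×155.277 + 0.3289×459.618 = 219.9226 per 1 000.
The Eastern Region: 0.2658×15.384 + 0.4053×115.331 + 0.3289×327.361 = 158.5065 per 1 000.
Difference = 219.9226 − 158.5065 = 61.4160.

61.4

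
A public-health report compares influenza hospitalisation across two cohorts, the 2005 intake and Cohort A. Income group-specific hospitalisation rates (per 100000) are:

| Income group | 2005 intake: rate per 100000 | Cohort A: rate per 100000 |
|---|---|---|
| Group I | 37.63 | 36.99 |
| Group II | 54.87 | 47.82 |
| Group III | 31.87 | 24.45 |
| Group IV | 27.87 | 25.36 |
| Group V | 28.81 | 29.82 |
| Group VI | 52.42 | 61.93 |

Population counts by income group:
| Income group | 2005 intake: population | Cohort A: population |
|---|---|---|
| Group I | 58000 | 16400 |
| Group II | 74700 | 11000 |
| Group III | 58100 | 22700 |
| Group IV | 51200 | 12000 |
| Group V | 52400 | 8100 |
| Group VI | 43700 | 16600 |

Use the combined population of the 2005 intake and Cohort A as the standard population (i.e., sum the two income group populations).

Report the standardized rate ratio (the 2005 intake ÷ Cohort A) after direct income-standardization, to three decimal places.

Combined standard total = 424900; weights = 0.1751, 0.2017, 0.1902, 0.1487, 0.1424, 0.1419.
The 2005 intake: 0.1751×37.63 + 0.2017×54.87 + 0.1902×31.87 + 0.1487×27.87 + 0.1424×28.81 + 0.1419×52.42 = 39.4033 per 100000.
Cohort A: 0.1751×36.99 + 0.2017×47.82 + 0.1902×24.45 + 0.1487×25.36 + 0.1424×29.82 + 0.1419×61.93 = 37.5783 per 100000.
Ratio = 39.4033 ÷ 37.5783 = 1.04856.

1.049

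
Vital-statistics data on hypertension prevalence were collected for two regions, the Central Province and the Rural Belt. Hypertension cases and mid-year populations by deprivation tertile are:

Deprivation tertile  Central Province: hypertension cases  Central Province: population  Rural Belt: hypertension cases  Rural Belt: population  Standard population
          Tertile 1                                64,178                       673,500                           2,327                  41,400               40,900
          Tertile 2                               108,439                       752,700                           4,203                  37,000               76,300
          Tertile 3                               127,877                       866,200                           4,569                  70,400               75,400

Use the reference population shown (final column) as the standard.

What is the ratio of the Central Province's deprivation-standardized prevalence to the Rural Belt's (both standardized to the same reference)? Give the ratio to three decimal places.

1.641

Deprivation-specific rates per 1,000 for the Central Province: 95.290, 144.067, 147.630.
For the Rural Belt: 56.208, 113.595, 64.901.
Standard total = 192,600; weights = 0.2124, 0.3962, 0.3915.
The Central Province: 0.2124×95.290 + 0.3962×144.067 + 0.3915×147.630 = 135.1036 per 1,000.
The Rural Belt: 0.2124×56.208 + 0.3962×113.595 + 0.3915×64.901 = 82.3451 per 1,000.
Ratio = 135.1036 ÷ 82.3451 = 1.64070.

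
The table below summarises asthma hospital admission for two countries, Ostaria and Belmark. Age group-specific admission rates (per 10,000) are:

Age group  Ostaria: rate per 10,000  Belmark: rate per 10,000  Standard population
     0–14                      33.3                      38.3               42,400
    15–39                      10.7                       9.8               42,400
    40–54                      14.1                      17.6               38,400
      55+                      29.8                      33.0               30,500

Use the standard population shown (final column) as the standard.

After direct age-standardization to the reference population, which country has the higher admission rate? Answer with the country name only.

Standard total = 153,700; weights = 0.2759, 0.2759, 0.2498, 0.1984.
Ostaria: 0.2759×33.3 + 0.2759×10.7 + 0.2498×14.1 + 0.1984×29.8 = 21.5741 per 10,000.
Belmark: 0.2759×38.3 + 0.2759×9.8 + 0.2498×17.6 + 0.1984×33.0 = 24.2146 per 10,000.

Belmark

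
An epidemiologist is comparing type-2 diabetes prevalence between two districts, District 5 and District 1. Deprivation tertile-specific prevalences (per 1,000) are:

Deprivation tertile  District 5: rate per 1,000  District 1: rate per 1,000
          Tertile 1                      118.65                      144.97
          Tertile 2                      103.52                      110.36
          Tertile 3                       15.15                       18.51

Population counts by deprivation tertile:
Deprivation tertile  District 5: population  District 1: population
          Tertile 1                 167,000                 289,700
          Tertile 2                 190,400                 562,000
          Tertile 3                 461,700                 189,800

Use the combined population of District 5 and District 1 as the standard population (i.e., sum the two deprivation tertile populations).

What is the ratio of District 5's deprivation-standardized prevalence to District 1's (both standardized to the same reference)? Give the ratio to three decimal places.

Combined standard total = 1,860,600; weights = 0.2455, 0.4044, 0.3502.
District 5: 0.2455×118.65 + 0.4044×103.52 + 0.3502×15.15 = 76.2905 per 1,000.
District 1: 0.2455×144.97 + 0.4044×110.36 + 0.3502×18.51 = 86.6935 per 1,000.
Ratio = 76.2905 ÷ 86.6935 = 0.88000.

0.880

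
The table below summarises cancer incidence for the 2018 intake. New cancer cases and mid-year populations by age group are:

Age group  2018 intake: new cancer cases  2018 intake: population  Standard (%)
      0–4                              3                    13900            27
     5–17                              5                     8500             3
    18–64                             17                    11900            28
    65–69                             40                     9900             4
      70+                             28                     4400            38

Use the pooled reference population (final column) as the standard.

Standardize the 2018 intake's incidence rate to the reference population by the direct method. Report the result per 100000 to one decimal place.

Age-specific rates per 100000 for the 2018 intake: 21.58, 58.82, 142.86, 404.04, 636.36.
Standard weights: 0.27, 0.03, 0.28, 0.04, 0.38.
Standardized rate: 0.2700×21.58 + 0.0300×58.82 + 0.2800×142.86 + 0.0400×404.04 + 0.3800×636.36 = 305.5718 per 100000.

305.6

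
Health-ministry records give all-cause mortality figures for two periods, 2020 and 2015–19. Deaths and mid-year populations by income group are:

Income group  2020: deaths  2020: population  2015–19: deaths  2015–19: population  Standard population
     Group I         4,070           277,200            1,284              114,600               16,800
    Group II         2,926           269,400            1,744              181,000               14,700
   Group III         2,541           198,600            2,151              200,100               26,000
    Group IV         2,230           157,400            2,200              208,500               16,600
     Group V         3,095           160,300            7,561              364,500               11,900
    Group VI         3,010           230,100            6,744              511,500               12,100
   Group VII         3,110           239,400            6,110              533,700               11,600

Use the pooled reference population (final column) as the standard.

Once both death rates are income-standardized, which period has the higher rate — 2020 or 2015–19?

Income-specific rates per 100,000 for 2020: 1468.25, 1086.12, 1279.46, 1416.77, 1930.75, 1308.13, 1299.08.
For 2015–19: 1120.42, 963.54, 1074.96, 1055.16, 2074.35, 1318.48, 1144.84.
Standard total = 109,700; weights = 0.1531, 0.1340, 0.2370, 0.1513, 0.1085, 0.1103, 0.1057.
2020: 0.1531×1468.25 + 0.1340×1086.12 + 0.2370×1279.46 + 0.1513×1416.77 + 0.1085×1930.75 + 0.1103×1308.13 + 0.1057×1299.08 = 1379.1298 per 100,000.
2015–19: 0.1531×1120.42 + 0.1340×963.54 + 0.2370×1074.96 + 0.1513×1055.16 + 0.1085×2074.35 + 0.1103×1318.48 + 0.1057×1144.84 = 1206.6549 per 100,000.

2020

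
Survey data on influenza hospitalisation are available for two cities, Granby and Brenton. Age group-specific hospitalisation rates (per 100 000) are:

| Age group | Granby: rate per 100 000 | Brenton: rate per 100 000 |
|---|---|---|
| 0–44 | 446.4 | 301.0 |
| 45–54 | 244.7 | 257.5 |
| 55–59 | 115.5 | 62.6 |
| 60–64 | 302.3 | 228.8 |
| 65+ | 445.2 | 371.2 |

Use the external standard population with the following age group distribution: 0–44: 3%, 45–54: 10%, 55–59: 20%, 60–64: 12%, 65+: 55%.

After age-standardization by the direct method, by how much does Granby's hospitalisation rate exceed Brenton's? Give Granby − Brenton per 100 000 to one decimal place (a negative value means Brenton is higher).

63.2

Standard weights: 0.03, 0.10, 0.20, 0.12, 0.55.
Granby: 0.0300×446.4 + 0.1000×244.7 + 0.2000×115.5 + 0.1200×302.3 + 0.5500×445.2 = 342.0980 per 100 000.
Brenton: 0.0300×301.0 + 0.1000×257.5 + 0.2000×62.6 + 0.1200×228.8 + 0.5500×371.2 = 278.9160 per 100 000.
Difference = 342.0980 − 278.9160 = 63.1820.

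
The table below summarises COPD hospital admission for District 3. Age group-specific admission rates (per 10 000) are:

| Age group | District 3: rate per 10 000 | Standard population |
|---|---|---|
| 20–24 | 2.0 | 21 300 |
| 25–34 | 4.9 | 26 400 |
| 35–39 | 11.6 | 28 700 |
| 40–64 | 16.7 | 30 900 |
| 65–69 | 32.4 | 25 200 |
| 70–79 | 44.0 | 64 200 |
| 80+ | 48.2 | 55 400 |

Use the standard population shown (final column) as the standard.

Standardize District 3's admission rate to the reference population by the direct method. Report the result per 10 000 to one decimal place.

29.1

Standard total = 252 100; weights = 0.0845, 0.1047, 0.1138, 0.1226, 0.1000, 0.2547, 0.2198.
Standardized rate: 0.0845×2.0 + 0.1047×4.9 + 0.1138×11.6 + 0.1226×16.7 + 0.1000×32.4 + 0.2547×44.0 + 0.2198×48.2 = 29.0856 per 10 000.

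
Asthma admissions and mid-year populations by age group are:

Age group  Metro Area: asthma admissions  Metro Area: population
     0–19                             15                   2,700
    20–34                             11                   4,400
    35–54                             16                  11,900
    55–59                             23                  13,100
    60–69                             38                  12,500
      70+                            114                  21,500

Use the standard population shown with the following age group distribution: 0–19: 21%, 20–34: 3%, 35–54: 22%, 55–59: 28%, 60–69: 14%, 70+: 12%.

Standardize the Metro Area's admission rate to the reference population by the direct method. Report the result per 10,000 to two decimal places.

Age-specific rates per 10,000 for the Metro Area: 55.56, 25.00, 13.45, 17.56, 30.40, 53.02.
Standard weights: 0.21, 0.03, 0.22, 0.28, 0.14, 0.12.
Standardized rate: 0.2100×55.56 + 0.0300×25.00 + 0.2200×13.45 + 0.2800×17.56 + 0.1400×30.40 + 0.1200×53.02 = 30.9095 per 10,000.

30.91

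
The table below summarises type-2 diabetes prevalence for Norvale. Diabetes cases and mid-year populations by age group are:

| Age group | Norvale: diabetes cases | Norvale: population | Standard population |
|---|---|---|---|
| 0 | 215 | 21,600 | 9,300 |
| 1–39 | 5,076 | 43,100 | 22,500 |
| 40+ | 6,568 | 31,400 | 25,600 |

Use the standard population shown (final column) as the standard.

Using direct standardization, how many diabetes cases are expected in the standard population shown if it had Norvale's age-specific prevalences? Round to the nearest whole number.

Age-specific rates per 1,000 for Norvale: 9.954, 117.773, 209.172.
Expected diabetes cases = Σ (standard pop × age-specific rate ÷ 1,000)
= 9,300×9.954/1,000 + 22,500×117.773/1,000 + 25,600×209.172/1,000
= 92.57 + 2649.88 + 5354.80 = 8097.26.

8097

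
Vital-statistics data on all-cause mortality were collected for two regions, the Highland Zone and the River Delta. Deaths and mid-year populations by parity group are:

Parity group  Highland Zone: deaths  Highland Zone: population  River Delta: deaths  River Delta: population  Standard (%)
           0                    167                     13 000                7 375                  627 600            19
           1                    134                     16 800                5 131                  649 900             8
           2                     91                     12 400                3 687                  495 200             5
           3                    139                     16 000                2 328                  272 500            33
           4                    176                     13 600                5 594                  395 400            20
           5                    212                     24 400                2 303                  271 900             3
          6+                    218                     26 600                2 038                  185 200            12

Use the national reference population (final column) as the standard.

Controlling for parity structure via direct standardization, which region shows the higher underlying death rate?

River Delta

Parity-specific rates per 1 000 for the Highland Zone: 12.846, 7.976, 7.339, 8.688, 12.941, 8.689, 8.195.
For the River Delta: 11.751, 7.895, 7.445, 8.543, 14.148, 8.470, 11.004.
Standard weights: 0.19, 0.08, 0.05, 0.33, 0.20, 0.03, 0.12.
The Highland Zone: 0.1900×12.846 + 0.0800×7.976 + 0.0500×7.339 + 0.3300×8.688 + 0.2000×12.941 + 0.0300×8.689 + 0.1200×8.195 = 10.1450 per 1 000.
The River Delta: 0.1900×11.751 + 0.0800×7.895 + 0.0500×7.445 + 0.3300×8.543 + 0.2000×14.148 + 0.0300×8.470 + 0.1200×11.004 = 10.4600 per 1 000.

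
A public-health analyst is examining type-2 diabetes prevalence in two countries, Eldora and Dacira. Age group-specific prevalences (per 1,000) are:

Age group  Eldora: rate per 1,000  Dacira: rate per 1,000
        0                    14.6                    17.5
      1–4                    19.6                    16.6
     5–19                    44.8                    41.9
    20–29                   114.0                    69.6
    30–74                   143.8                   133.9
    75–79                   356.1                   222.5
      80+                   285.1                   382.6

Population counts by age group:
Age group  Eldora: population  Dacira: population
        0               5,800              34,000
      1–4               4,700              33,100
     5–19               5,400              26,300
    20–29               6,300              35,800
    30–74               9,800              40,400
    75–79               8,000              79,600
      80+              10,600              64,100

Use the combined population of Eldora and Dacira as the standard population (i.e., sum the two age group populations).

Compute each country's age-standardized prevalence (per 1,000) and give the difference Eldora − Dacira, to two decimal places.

Combined standard total = 363,900; weights = 0.1094, 0.1039, 0.0871, 0.1157, 0.1379, 0.2407, 0.2053.
Eldora: 0.1094×14.6 + 0.1039×19.6 + 0.0871×44.8 + 0.1157×114.0 + 0.1379×143.8 + 0.2407×356.1 + 0.2053×285.1 = 184.8079 per 1,000.
Dacira: 0.1094×17.5 + 0.1039×16.6 + 0.0871×41.9 + 0.1157×69.6 + 0.1379×133.9 + 0.2407×222.5 + 0.2053×382.6 = 165.9120 per 1,000.
Difference = 184.8079 − 165.9120 = 18.8960.

18.90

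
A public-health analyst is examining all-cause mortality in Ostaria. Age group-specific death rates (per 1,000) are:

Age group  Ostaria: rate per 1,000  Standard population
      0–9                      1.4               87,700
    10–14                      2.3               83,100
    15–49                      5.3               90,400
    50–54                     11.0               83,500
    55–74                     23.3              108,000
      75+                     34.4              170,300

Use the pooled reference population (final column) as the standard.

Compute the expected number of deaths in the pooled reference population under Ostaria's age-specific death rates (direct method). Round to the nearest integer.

10086

Expected deaths = Σ (standard pop × age-specific rate ÷ 1,000)
= 87,700×1.4/1,000 + 83,100×2.3/1,000 + 90,400×5.3/1,000 + 83,500×11.0/1,000 + 108,000×23.3/1,000 + 170,300×34.4/1,000
= 122.78 + 191.13 + 479.12 + 918.50 + 2516.40 + 5858.32 = 10086.25.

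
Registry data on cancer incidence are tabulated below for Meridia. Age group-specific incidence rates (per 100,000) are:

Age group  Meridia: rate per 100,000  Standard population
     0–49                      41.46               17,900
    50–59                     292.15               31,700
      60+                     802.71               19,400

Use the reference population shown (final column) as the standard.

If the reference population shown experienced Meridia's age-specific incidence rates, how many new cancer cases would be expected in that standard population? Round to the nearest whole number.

256

Expected new cancer cases = Σ (standard pop × age-specific rate ÷ 100,000)
= 17,900×41.46/100,000 + 31,700×292.15/100,000 + 19,400×802.71/100,000
= 7.42 + 92.61 + 155.73 = 255.76.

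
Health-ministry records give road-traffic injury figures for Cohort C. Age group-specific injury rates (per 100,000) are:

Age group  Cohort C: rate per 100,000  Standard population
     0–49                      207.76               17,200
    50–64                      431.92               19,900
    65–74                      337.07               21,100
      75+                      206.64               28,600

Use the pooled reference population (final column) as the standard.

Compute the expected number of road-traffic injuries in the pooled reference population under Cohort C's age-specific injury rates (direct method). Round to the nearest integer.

252

Expected road-traffic injuries = Σ (standard pop × age-specific rate ÷ 100,000)
= 17,200×207.76/100,000 + 19,900×431.92/100,000 + 21,100×337.07/100,000 + 28,600×206.64/100,000
= 35.73 + 85.95 + 71.12 + 59.10 = 251.91.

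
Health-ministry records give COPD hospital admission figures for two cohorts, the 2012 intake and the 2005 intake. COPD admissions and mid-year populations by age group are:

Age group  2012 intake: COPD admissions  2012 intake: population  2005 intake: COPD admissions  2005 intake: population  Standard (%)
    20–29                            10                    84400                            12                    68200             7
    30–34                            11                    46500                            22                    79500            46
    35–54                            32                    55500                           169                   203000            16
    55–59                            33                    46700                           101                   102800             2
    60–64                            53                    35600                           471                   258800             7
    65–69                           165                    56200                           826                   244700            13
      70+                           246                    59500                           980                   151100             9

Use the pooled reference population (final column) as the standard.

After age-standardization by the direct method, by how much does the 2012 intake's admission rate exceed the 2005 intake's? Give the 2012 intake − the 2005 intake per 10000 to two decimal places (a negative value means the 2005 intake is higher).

Age-specific rates per 10000 for the 2012 intake: 1.18, 2.37, 5.77, 7.07, 14.89, 29.36, 41.34.
For the 2005 intake: 1.76, 2.77, 8.33, 9.82, 18.20, 33.76, 64.86.
Standard weights: 0.07, 0.46, 0.16, 0.02, 0.07, 0.13, 0.09.
The 2012 intake: 0.0700×1.18 + 0.4600×2.37 + 0.1600×5.77 + 0.0200×7.07 + 0.0700×14.89 + 0.1300×29.36 + 0.0900×41.34 = 10.8148 per 10000.
The 2005 intake: 0.0700×1.76 + 0.4600×2.77 + 0.1600×8.33 + 0.0200×9.82 + 0.0700×18.20 + 0.1300×33.76 + 0.0900×64.86 = 14.4240 per 10000.
Difference = 10.8148 − 14.4240 = -3.6092.

-3.61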